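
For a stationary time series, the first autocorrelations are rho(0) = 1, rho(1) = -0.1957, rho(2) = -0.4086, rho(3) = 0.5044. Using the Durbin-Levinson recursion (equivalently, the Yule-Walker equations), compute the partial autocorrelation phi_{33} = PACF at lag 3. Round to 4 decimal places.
\phi_{33} = 0.3930

The PACF at lag k is phi_{kk}, the last component of the solution
to the Yule-Walker system G_k phi = r_k where
  (G_k)_{ij} = rho(|i - j|), (r_k)_i = rho(i), i,j = 1..k.
Equivalently, Durbin-Levinson gives phi_{kk} iteratively:
  phi_{11} = rho(1)
  phi_{kk} = [rho(k) - sum_{j=1..k-1} phi_{k-1,j} rho(k-j)]
            / [1 - sum_{j=1..k-1} phi_{k-1,j} rho(j)],
  phi_{k,j} = phi_{k-1,j} - phi_{kk} phi_{k-1,k-j},  j = 1..k-1.
Step k = 1:
  phi_11 = rho(1) = -0.1957.
Step k = 2:
  phi_22 = [rho(2) - phi_11 rho(1)] / [1 - phi_11 rho(1)] = [-0.4086 - (-0.1957)(-0.1957)] / [1 - (-0.1957)(-0.1957)]
         = -0.44689849 / 0.96170151 = -0.464696.
  Update: phi_21 = phi_11 - phi_22 phi_11 = -0.1957 - (-0.464696)(-0.1957) = -0.286641.
Step k = 3:
  phi_33 = [rho(3) - phi_21 rho(2) - phi_22 rho(1)] / [1 - phi_21 rho(1) - phi_22 rho(2)]
    numerator   = 0.5044 - (-0.286641)(-0.4086) - (-0.464696)(-0.1957) = 0.29633758
    denominator = 1 - (-0.286641)(-0.1957) - (-0.464696)(-0.4086) = 0.75402973
  phi_33 = 0.29633758 / 0.75402973 = 0.393.
Therefore phi_{33} = 0.3930.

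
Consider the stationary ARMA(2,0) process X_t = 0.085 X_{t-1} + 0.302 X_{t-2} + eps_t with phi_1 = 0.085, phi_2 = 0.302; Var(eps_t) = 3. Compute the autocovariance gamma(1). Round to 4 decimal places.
\gamma(1) = 0.4080

Multiply the model equation by X_{t-k} and take expectations. With theta_0 = psi_0 = 1 and psi_j the MA(infinity) weights, this gives
  gamma(k) - sum_i phi_i gamma(k-i) = c_k,
  c_k = sigma^2 * sum_{j=k..q} theta_j psi_{j-k}   (c_k = 0 for k > q),
using gamma(-m) = gamma(m).
Pure AR (q = 0): c_0 = sigma^2 = 3, c_k = 0 for k >= 1.
Equations for k = 0, 1, 2 (AR order 2, c_2 = 0):
  (E0) gamma(0) = phi_1 gamma(1) + phi_2 gamma(2) + c_0
  (E1) gamma(1) = phi_1 gamma(0) + phi_2 gamma(1) + c_1
  (E2) gamma(2) = phi_1 gamma(1) + phi_2 gamma(0)
From (E1): gamma(1) = A gamma(0) + B with
  A = phi_1 / (1 - phi_2) = 0.085 / 0.698 = 0.121777,   B = c_1 / (1 - phi_2) = 0 / 0.698 = 0.
Insert (E2) into (E0): gamma(0) (1 - phi_2^2) = phi_1 (1 + phi_2) gamma(1) + c_0.
  phi_1 (1 + phi_2) = (0.085)(1.302) = 0.11067,   1 - phi_2^2 = 0.908796.
Replace gamma(1) by A gamma(0) + B and collect gamma(0):
  gamma(0) [0.908796 - (0.11067)(0.121777)] = c_0 = 3
  gamma(0) * 0.895319 = 3
  gamma(0) = 3 / 0.895319 = 3.350761.
  gamma(1) = A gamma(0) = (0.121777)(3.350761) = 0.408044.
Therefore gamma(1) = 0.4080 (to 4 decimal places).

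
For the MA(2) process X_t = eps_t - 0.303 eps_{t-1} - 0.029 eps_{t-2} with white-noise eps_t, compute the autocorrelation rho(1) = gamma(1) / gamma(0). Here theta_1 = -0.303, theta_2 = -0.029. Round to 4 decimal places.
\rho(1) = -0.2693

For an MA(q) process with theta_0 = 1, the autocovariance is
  gamma(k) = sigma^2 * sum_{i=0..q-k} theta_i * theta_{i+k},
and rho(k) = gamma(k) / gamma(0). Sigma^2 cancels.
  numerator   = (1)*(-0.303) + (-0.303)*(-0.029) = -0.294213.
  denominator = (1)^2 + (-0.303)^2 + (-0.029)^2 = 1.09265.
  rho(1) = -0.294213 / 1.09265 = -0.2693.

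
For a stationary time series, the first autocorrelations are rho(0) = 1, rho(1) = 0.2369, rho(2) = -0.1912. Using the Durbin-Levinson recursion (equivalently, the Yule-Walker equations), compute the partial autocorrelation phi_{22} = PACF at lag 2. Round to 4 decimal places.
\phi_{22} = -0.2620

The PACF at lag k is phi_{kk}, the last component of the solution
to the Yule-Walker system G_k phi = r_k where
  (G_k)_{ij} = rho(|i - j|), (r_k)_i = rho(i), i,j = 1..k.
Equivalently, Durbin-Levinson gives phi_{kk} iteratively:
  phi_{11} = rho(1)
  phi_{kk} = [rho(k) - sum_{j=1..k-1} phi_{k-1,j} rho(k-j)]
            / [1 - sum_{j=1..k-1} phi_{k-1,j} rho(j)],
  phi_{k,j} = phi_{k-1,j} - phi_{kk} phi_{k-1,k-j},  j = 1..k-1.
Step k = 1:
  phi_11 = rho(1) = 0.2369.
Step k = 2:
  phi_22 = [rho(2) - phi_11 rho(1)] / [1 - phi_11 rho(1)] = [-0.1912 - (0.2369)(0.2369)] / [1 - (0.2369)(0.2369)]
         = -0.24732161 / 0.94387839 = -0.262.
Therefore phi_{22} = -0.2620.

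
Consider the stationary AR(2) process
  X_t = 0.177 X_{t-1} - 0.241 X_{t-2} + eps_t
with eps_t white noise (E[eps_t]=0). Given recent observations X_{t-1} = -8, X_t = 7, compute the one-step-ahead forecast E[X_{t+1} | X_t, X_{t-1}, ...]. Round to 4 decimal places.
E[X_{t+1} \mid \mathcal F_t] = 3.1670

For an AR(p) model X_t = c + sum_i phi_i X_{t-i} + eps_t, the
one-step-ahead conditional mean is
  E[X_{t+1} | X_t, ...] = c + sum_i phi_i X_{t+1-i}.
Substitute known values:
  E[X_{t+1} | ...] = (0.177) * (7) + (-0.241) * (-8)
                   = 3.1670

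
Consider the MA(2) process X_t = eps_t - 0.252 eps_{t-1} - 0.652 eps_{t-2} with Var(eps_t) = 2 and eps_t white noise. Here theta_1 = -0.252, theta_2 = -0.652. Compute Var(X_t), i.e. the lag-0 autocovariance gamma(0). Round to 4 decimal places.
\gamma(0) = 2.9772

For an MA(q) process X_t = eps_t + sum_i theta_i eps_{t-i} with
Var(eps_t) = sigma^2, the variance is
  gamma(0) = sigma^2 * (1 + sum_i theta_i^2).
  sum_i theta_i^2 = (-0.252)^2 + (-0.652)^2 = 0.063504 + 0.425104 = 0.488608.
  gamma(0) = 2 * (1 + 0.488608) = 2 * 1.488608 = 2.977216, which rounds to 2.9772.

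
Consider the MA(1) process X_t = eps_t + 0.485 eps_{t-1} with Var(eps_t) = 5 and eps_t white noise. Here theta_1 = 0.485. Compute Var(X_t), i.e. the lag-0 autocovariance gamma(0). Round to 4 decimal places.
\gamma(0) = 6.1761

For an MA(q) process X_t = eps_t + sum_i theta_i eps_{t-i} with
Var(eps_t) = sigma^2, the variance is
  gamma(0) = sigma^2 * (1 + sum_i theta_i^2).
  sum_i theta_i^2 = (0.485)^2 = 0.235225.
  gamma(0) = 5 * (1 + 0.235225) = 5 * 1.235225 = 6.176125, which rounds to 6.1761.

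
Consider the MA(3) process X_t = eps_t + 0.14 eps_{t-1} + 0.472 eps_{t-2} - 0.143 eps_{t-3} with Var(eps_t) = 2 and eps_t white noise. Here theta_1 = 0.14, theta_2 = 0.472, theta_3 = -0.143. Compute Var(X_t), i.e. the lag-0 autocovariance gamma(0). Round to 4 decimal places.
\gamma(0) = 2.5257

For an MA(q) process X_t = eps_t + sum_i theta_i eps_{t-i} with
Var(eps_t) = sigma^2, the variance is
  gamma(0) = sigma^2 * (1 + sum_i theta_i^2).
  sum_i theta_i^2 = (0.14)^2 + (0.472)^2 + (-0.143)^2 = 0.0196 + 0.222784 + 0.020449 = 0.262833.
  gamma(0) = 2 * (1 + 0.262833) = 2 * 1.262833 = 2.525666, which rounds to 2.5257.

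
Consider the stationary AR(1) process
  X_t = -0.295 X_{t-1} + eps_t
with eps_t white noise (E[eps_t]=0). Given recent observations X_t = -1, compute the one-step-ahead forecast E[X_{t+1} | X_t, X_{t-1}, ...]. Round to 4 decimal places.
E[X_{t+1} \mid \mathcal F_t] = 0.2950

For an AR(p) model X_t = c + sum_i phi_i X_{t-i} + eps_t, the
one-step-ahead conditional mean is
  E[X_{t+1} | X_t, ...] = c + sum_i phi_i X_{t+1-i}.
Substitute known values:
  E[X_{t+1} | ...] = (-0.295) * (-1)
                   = 0.2950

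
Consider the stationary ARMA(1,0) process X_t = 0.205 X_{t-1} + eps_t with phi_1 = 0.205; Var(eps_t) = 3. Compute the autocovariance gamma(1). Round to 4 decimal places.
\gamma(1) = 0.6420

Multiply the model equation by X_{t-k} and take expectations. With theta_0 = psi_0 = 1 and psi_j the MA(infinity) weights, this gives
  gamma(k) - sum_i phi_i gamma(k-i) = c_k,
  c_k = sigma^2 * sum_{j=k..q} theta_j psi_{j-k}   (c_k = 0 for k > q),
using gamma(-m) = gamma(m).
Pure AR (q = 0): c_0 = sigma^2 = 3, c_k = 0 for k >= 1.
Equations for k = 0 and k = 1 (AR order 1):
  gamma(0) = phi_1 gamma(1) + c_0
  gamma(1) = phi_1 gamma(0) + c_1
Substituting the second into the first: gamma(0) (1 - phi_1^2) = c_0 + phi_1 c_1, so
  gamma(0) = c_0 / (1 - phi_1^2) = 3 / (1 - (0.205)^2) = 3 / 0.957975 = 3.131606.
  gamma(1) = phi_1 gamma(0) = (0.205)(3.131606) = 0.641979.
Therefore gamma(1) = 0.6420 (to 4 decimal places).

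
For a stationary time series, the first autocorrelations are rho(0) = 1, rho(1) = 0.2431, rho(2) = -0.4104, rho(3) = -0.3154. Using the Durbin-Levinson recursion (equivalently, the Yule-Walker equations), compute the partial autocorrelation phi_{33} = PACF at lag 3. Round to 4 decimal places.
\phi_{33} = -0.0630

The PACF at lag k is phi_{kk}, the last component of the solution
to the Yule-Walker system G_k phi = r_k where
  (G_k)_{ij} = rho(|i - j|), (r_k)_i = rho(i), i,j = 1..k.
Equivalently, Durbin-Levinson gives phi_{kk} iteratively:
  phi_{11} = rho(1)
  phi_{kk} = [rho(k) - sum_{j=1..k-1} phi_{k-1,j} rho(k-j)]
            / [1 - sum_{j=1..k-1} phi_{k-1,j} rho(j)],
  phi_{k,j} = phi_{k-1,j} - phi_{kk} phi_{k-1,k-j},  j = 1..k-1.
Step k = 1:
  phi_11 = rho(1) = 0.2431.
Step k = 2:
  phi_22 = [rho(2) - phi_11 rho(1)] / [1 - phi_11 rho(1)] = [-0.4104 - (0.2431)(0.2431)] / [1 - (0.2431)(0.2431)]
         = -0.46949761 / 0.94090239 = -0.498987.
  Update: phi_21 = phi_11 - phi_22 phi_11 = 0.2431 - (-0.498987)(0.2431) = 0.364404.
Step k = 3:
  phi_33 = [rho(3) - phi_21 rho(2) - phi_22 rho(1)] / [1 - phi_21 rho(1) - phi_22 rho(2)]
    numerator   = -0.3154 - (0.364404)(-0.4104) - (-0.498987)(0.2431) = -0.04454513
    denominator = 1 - (0.364404)(0.2431) - (-0.498987)(-0.4104) = 0.70662941
  phi_33 = -0.04454513 / 0.70662941 = -0.063.
Therefore phi_{33} = -0.0630.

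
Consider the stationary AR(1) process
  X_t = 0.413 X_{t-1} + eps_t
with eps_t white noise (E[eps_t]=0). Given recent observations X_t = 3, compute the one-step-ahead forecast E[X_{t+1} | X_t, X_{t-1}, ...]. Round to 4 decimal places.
E[X_{t+1} \mid \mathcal F_t] = 1.2390

For an AR(p) model X_t = c + sum_i phi_i X_{t-i} + eps_t, the
one-step-ahead conditional mean is
  E[X_{t+1} | X_t, ...] = c + sum_i phi_i X_{t+1-i}.
Substitute known values:
  E[X_{t+1} | ...] = (0.413) * (3)
                   = 1.2390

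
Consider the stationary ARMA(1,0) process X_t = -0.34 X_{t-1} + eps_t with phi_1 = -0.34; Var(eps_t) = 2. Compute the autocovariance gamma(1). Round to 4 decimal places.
\gamma(1) = -0.7689

Multiply the model equation by X_{t-k} and take expectations. With theta_0 = psi_0 = 1 and psi_j the MA(infinity) weights, this gives
  gamma(k) - sum_i phi_i gamma(k-i) = c_k,
  c_k = sigma^2 * sum_{j=k..q} theta_j psi_{j-k}   (c_k = 0 for k > q),
using gamma(-m) = gamma(m).
Pure AR (q = 0): c_0 = sigma^2 = 2, c_k = 0 for k >= 1.
Equations for k = 0 and k = 1 (AR order 1):
  gamma(0) = phi_1 gamma(1) + c_0
  gamma(1) = phi_1 gamma(0) + c_1
Substituting the second into the first: gamma(0) (1 - phi_1^2) = c_0 + phi_1 c_1, so
  gamma(0) = c_0 / (1 - phi_1^2) = 2 / (1 - (-0.34)^2) = 2 / 0.8844 = 2.26142.
  gamma(1) = phi_1 gamma(0) = (-0.34)(2.26142) = -0.768883.
Therefore gamma(1) = -0.7689 (to 4 decimal places).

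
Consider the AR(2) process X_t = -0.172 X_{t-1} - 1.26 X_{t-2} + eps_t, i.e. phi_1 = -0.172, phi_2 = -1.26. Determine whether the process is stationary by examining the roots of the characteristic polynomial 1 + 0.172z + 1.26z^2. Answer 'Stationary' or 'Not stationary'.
\text{Not stationary}

The AR(p) characteristic polynomial is P(z) = 1 + 0.172z + 1.26z^2.
Stationarity requires all roots to lie outside the unit circle, i.e. |z| > 1 for every root.
Set 1 + (0.172) z + (1.26) z^2 = 0, i.e. a z^2 + b z + c = 0 with a = 1.26, b = 0.172, c = 1.
Discriminant D = b^2 - 4ac = (0.172)^2 - 4*(1.26)*1 = 0.029584 - (5.04) = -5.010416.
D < 0, so the roots are the complex-conjugate pair z = (-b +/- i sqrt(-D)) / (2a) = -0.0683 +/- 0.8883i.
For a conjugate pair |z|^2 = z * conj(z) = (product of roots) = c/a = 1/(1.26) = 0.793651, so |z| = sqrt(0.793651) = 0.8909 for both roots.
Moduli of all roots: 0.8909, 0.8909.
All moduli strictly greater than 1? No.
Verdict: Not stationary.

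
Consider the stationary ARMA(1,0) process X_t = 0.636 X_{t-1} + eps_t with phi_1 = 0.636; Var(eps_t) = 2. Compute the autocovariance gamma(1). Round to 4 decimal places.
\gamma(1) = 2.1360

Multiply the model equation by X_{t-k} and take expectations. With theta_0 = psi_0 = 1 and psi_j the MA(infinity) weights, this gives
  gamma(k) - sum_i phi_i gamma(k-i) = c_k,
  c_k = sigma^2 * sum_{j=k..q} theta_j psi_{j-k}   (c_k = 0 for k > q),
using gamma(-m) = gamma(m).
Pure AR (q = 0): c_0 = sigma^2 = 2, c_k = 0 for k >= 1.
Equations for k = 0 and k = 1 (AR order 1):
  gamma(0) = phi_1 gamma(1) + c_0
  gamma(1) = phi_1 gamma(0) + c_1
Substituting the second into the first: gamma(0) (1 - phi_1^2) = c_0 + phi_1 c_1, so
  gamma(0) = c_0 / (1 - phi_1^2) = 2 / (1 - (0.636)^2) = 2 / 0.595504 = 3.3585.
  gamma(1) = phi_1 gamma(0) = (0.636)(3.3585) = 2.136006.
Therefore gamma(1) = 2.1360 (to 4 decimal places).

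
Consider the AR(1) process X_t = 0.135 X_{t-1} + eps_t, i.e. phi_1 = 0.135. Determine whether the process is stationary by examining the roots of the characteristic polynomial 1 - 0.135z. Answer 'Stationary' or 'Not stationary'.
\text{Stationary}

The AR(p) characteristic polynomial is P(z) = 1 - 0.135z.
Stationarity requires all roots to lie outside the unit circle, i.e. |z| > 1 for every root.
This is linear in z: 1 + (-0.135) z = 0  =>  z = -1/(-0.135) = 7.407407,  |z| = 7.407407.
Moduli of all roots: 7.4074.
All moduli strictly greater than 1? Yes.
Verdict: Stationary.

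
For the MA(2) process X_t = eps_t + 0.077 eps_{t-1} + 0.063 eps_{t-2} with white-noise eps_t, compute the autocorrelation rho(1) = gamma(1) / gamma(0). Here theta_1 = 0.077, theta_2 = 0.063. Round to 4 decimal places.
\rho(1) = 0.0810

For an MA(q) process with theta_0 = 1, the autocovariance is
  gamma(k) = sigma^2 * sum_{i=0..q-k} theta_i * theta_{i+k},
and rho(k) = gamma(k) / gamma(0). Sigma^2 cancels.
  numerator   = (1)*(0.077) + (0.077)*(0.063) = 0.081851.
  denominator = (1)^2 + (0.077)^2 + (0.063)^2 = 1.009898.
  rho(1) = 0.081851 / 1.009898 = 0.0810.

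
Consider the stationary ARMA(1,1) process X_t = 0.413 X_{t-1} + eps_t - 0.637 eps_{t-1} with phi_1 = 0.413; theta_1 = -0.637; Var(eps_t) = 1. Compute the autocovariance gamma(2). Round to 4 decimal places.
\gamma(2) = -0.0822

Multiply the model equation by X_{t-k} and take expectations. With theta_0 = psi_0 = 1 and psi_j the MA(infinity) weights, this gives
  gamma(k) - sum_i phi_i gamma(k-i) = c_k,
  c_k = sigma^2 * sum_{j=k..q} theta_j psi_{j-k}   (c_k = 0 for k > q),
using gamma(-m) = gamma(m).
psi-weights needed (psi_j = theta_j + sum_i phi_i psi_{j-i}):
  psi_1 = theta_1 + phi_1 = -0.637 + (0.413) = -0.224
Right-hand sides:
  c_0 = sigma^2 (1 + theta_1 psi_1) = 1 * (1 + (-0.637)(-0.224)) = 1 * 1.142688 = 1.142688
  c_1 = sigma^2 theta_1 = 1 * (-0.637) = -0.637
  c_2 = 0
Equations for k = 0 and k = 1 (AR order 1):
  gamma(0) = phi_1 gamma(1) + c_0
  gamma(1) = phi_1 gamma(0) + c_1
Substituting the second into the first: gamma(0) (1 - phi_1^2) = c_0 + phi_1 c_1, so
  gamma(0) = (c_0 + phi_1 c_1) / (1 - phi_1^2) = (1.142688 + (0.413)(-0.637)) / (1 - (0.413)^2) = 0.879607 / 0.829431 = 1.060494.
  gamma(1) = phi_1 gamma(0) + c_1 = (0.413)(1.060494) + (-0.637) = -0.199016.
For k = 2 (> q): gamma(2) = phi_1 gamma(1) = (0.413)(-0.199016) = -0.082194.
Therefore gamma(2) = -0.0822 (to 4 decimal places).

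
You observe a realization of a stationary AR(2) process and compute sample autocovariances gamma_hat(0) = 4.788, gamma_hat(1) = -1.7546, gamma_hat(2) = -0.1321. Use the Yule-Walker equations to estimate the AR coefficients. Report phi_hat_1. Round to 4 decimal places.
\hat\phi_{1} = -0.4350

The Yule-Walker equations for an AR(p) process read, in matrix form,
  Gamma_p phi = r_p,   with   (Gamma_p)_{ij} = gamma(|i - j|),
                       (r_p)_i = gamma(i),   i,j = 1..p.
Substitute the sample gammas (Toeplitz matrix and right-hand side of size 2):
  Gamma_p = [[4.788, -1.7546], [-1.7546, 4.788]]
  r_p     = [-1.7546, -0.1321]
Written out:
  4.788 phi_1 - 1.7546 phi_2 = -1.7546
  -1.7546 phi_1 + 4.788 phi_2 = -0.1321
Solve by Cramer's rule:
  det = gamma(0)^2 - gamma(1)^2 = (4.788)^2 - (-1.7546)^2 = 22.924944 - 3.07862116 = 19.84632284
  phi_hat_1 = [gamma(1) gamma(0) - gamma(1) gamma(2)] / det = [(-1.7546)(4.788) - (-1.7546)(-0.1321)] / 19.84632284 = -8.63280746 / 19.84632284 = -0.435
  phi_hat_2 = [gamma(0) gamma(2) - gamma(1)^2] / det = [(4.788)(-0.1321) - (-1.7546)^2] / 19.84632284 = -3.71111596 / 19.84632284 = -0.187
So phi_hat = [-0.4350, -0.1870].
Therefore phi_hat_1 = -0.4350.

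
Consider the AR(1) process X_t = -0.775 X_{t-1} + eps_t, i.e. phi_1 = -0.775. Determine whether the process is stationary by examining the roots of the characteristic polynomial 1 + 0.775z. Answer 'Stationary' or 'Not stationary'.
\text{Stationary}

The AR(p) characteristic polynomial is P(z) = 1 + 0.775z.
Stationarity requires all roots to lie outside the unit circle, i.e. |z| > 1 for every root.
This is linear in z: 1 + (0.775) z = 0  =>  z = -1/(0.775) = -1.290323,  |z| = 1.290323.
Moduli of all roots: 1.2903.
All moduli strictly greater than 1? Yes.
Verdict: Stationary.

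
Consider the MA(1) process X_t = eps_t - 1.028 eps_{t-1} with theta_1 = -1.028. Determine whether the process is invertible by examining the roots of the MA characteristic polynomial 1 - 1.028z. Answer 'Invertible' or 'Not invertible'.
\text{Not invertible}

The MA(q) characteristic polynomial is P(z) = 1 - 1.028z.
Invertibility requires all roots to lie outside the unit circle, i.e. |z| > 1 for every root.
This is linear in z: 1 + (-1.028) z = 0  =>  z = -1/(-1.028) = 0.972763,  |z| = 0.972763.
Moduli of all roots: 0.9728.
All moduli strictly greater than 1? No.
Verdict: Not invertible.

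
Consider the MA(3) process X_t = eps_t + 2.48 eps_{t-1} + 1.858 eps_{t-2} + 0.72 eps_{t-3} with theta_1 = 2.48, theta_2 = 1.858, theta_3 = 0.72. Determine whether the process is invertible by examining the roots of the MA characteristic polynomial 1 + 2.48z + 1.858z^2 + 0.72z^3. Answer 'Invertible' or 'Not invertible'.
\text{Not invertible}

The MA(q) characteristic polynomial is P(z) = 1 + 2.48z + 1.858z^2 + 0.72z^3.
Invertibility requires all roots to lie outside the unit circle, i.e. |z| > 1 for every root.
Degree 3: look for a simple real root z0 first, then factor out (1 - z/z0) and solve the remaining quadratic.
Testing z0 = -0.625: P(-0.625) = 1 + (2.48)(-0.625) + (1.858)(-0.625)^2 + (0.72)(-0.625)^3
  = 1 + (-1.55) + (0.725781) + (-0.175781) = 0.  So z_0 = -0.625 is a root, |z_0| = 0.625.
Divide out the factor (1 + 1.6 z) = (1 - z/z0) (since 1/z0 = -1.6):
  P(z) = (1 + 1.6 z)(1 + (0.88) z + (0.45) z^2)
  [check: z-coef 0.88 - (-1.6) = 2.48; z^2-coef 0.45 - (-1.6)(0.88) = 1.858; z^3-coef -(-1.6)(0.45) = 0.72.]
Remaining roots from the quadratic factor 1 + (0.88) z + (0.45) z^2:
  Set 1 + (0.88) z + (0.45) z^2 = 0, i.e. a z^2 + b z + c = 0 with a = 0.45, b = 0.88, c = 1.
  Discriminant D = b^2 - 4ac = (0.88)^2 - 4*(0.45)*1 = 0.7744 - (1.8) = -1.0256.
  D < 0, so the roots are the complex-conjugate pair z = (-b +/- i sqrt(-D)) / (2a) = -0.9778 +/- 1.1252i.
  For a conjugate pair |z|^2 = z * conj(z) = (product of roots) = c/a = 1/(0.45) = 2.222222, so |z| = sqrt(2.222222) = 1.4907 for both roots.
Moduli of all roots: 0.6250, 1.4907, 1.4907.
All moduli strictly greater than 1? No.
Verdict: Not invertible.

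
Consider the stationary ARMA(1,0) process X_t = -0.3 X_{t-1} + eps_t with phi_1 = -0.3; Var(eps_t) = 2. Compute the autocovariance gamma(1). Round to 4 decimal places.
\gamma(1) = -0.6593

Multiply the model equation by X_{t-k} and take expectations. With theta_0 = psi_0 = 1 and psi_j the MA(infinity) weights, this gives
  gamma(k) - sum_i phi_i gamma(k-i) = c_k,
  c_k = sigma^2 * sum_{j=k..q} theta_j psi_{j-k}   (c_k = 0 for k > q),
using gamma(-m) = gamma(m).
Pure AR (q = 0): c_0 = sigma^2 = 2, c_k = 0 for k >= 1.
Equations for k = 0 and k = 1 (AR order 1):
  gamma(0) = phi_1 gamma(1) + c_0
  gamma(1) = phi_1 gamma(0) + c_1
Substituting the second into the first: gamma(0) (1 - phi_1^2) = c_0 + phi_1 c_1, so
  gamma(0) = c_0 / (1 - phi_1^2) = 2 / (1 - (-0.3)^2) = 2 / 0.91 = 2.197802.
  gamma(1) = phi_1 gamma(0) = (-0.3)(2.197802) = -0.659341.
Therefore gamma(1) = -0.6593 (to 4 decimal places).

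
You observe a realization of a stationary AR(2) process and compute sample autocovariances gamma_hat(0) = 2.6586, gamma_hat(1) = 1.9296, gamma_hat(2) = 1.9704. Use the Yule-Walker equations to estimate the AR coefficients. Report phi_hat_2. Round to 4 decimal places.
\hat\phi_{2} = 0.4530

The Yule-Walker equations for an AR(p) process read, in matrix form,
  Gamma_p phi = r_p,   with   (Gamma_p)_{ij} = gamma(|i - j|),
                       (r_p)_i = gamma(i),   i,j = 1..p.
Substitute the sample gammas (Toeplitz matrix and right-hand side of size 2):
  Gamma_p = [[2.6586, 1.9296], [1.9296, 2.6586]]
  r_p     = [1.9296, 1.9704]
Written out:
  2.6586 phi_1 + 1.9296 phi_2 = 1.9296
  1.9296 phi_1 + 2.6586 phi_2 = 1.9704
Solve by Cramer's rule:
  det = gamma(0)^2 - gamma(1)^2 = (2.6586)^2 - (1.9296)^2 = 7.06815396 - 3.72335616 = 3.3447978
  phi_hat_1 = [gamma(1) gamma(0) - gamma(1) gamma(2)] / det = [(1.9296)(2.6586) - (1.9296)(1.9704)] / 3.3447978 = 1.32795072 / 3.3447978 = 0.397
  phi_hat_2 = [gamma(0) gamma(2) - gamma(1)^2] / det = [(2.6586)(1.9704) - (1.9296)^2] / 3.3447978 = 1.51514928 / 3.3447978 = 0.453
So phi_hat = [0.3970, 0.4530].
Therefore phi_hat_2 = 0.4530.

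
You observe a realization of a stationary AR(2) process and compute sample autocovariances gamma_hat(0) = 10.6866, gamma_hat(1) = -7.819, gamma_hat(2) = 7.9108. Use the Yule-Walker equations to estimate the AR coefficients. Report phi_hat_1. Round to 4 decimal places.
\hat\phi_{1} = -0.4090

The Yule-Walker equations for an AR(p) process read, in matrix form,
  Gamma_p phi = r_p,   with   (Gamma_p)_{ij} = gamma(|i - j|),
                       (r_p)_i = gamma(i),   i,j = 1..p.
Substitute the sample gammas (Toeplitz matrix and right-hand side of size 2):
  Gamma_p = [[10.6866, -7.819], [-7.819, 10.6866]]
  r_p     = [-7.819, 7.9108]
Written out:
  10.6866 phi_1 - 7.819 phi_2 = -7.819
  -7.819 phi_1 + 10.6866 phi_2 = 7.9108
Solve by Cramer's rule:
  det = gamma(0)^2 - gamma(1)^2 = (10.6866)^2 - (-7.819)^2 = 114.20341956 - 61.136761 = 53.06665856
  phi_hat_1 = [gamma(1) gamma(0) - gamma(1) gamma(2)] / det = [(-7.819)(10.6866) - (-7.819)(7.9108)] / 53.06665856 = -21.7039802 / 53.06665856 = -0.409
  phi_hat_2 = [gamma(0) gamma(2) - gamma(1)^2] / det = [(10.6866)(7.9108) - (-7.819)^2] / 53.06665856 = 23.40279428 / 53.06665856 = 0.441
So phi_hat = [-0.4090, 0.4410].
Therefore phi_hat_1 = -0.4090.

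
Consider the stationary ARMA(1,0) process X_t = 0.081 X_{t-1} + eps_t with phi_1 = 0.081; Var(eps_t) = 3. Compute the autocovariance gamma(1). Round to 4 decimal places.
\gamma(1) = 0.2446

Multiply the model equation by X_{t-k} and take expectations. With theta_0 = psi_0 = 1 and psi_j the MA(infinity) weights, this gives
  gamma(k) - sum_i phi_i gamma(k-i) = c_k,
  c_k = sigma^2 * sum_{j=k..q} theta_j psi_{j-k}   (c_k = 0 for k > q),
using gamma(-m) = gamma(m).
Pure AR (q = 0): c_0 = sigma^2 = 3, c_k = 0 for k >= 1.
Equations for k = 0 and k = 1 (AR order 1):
  gamma(0) = phi_1 gamma(1) + c_0
  gamma(1) = phi_1 gamma(0) + c_1
Substituting the second into the first: gamma(0) (1 - phi_1^2) = c_0 + phi_1 c_1, so
  gamma(0) = c_0 / (1 - phi_1^2) = 3 / (1 - (0.081)^2) = 3 / 0.993439 = 3.019813.
  gamma(1) = phi_1 gamma(0) = (0.081)(3.019813) = 0.244605.
Therefore gamma(1) = 0.2446 (to 4 decimal places).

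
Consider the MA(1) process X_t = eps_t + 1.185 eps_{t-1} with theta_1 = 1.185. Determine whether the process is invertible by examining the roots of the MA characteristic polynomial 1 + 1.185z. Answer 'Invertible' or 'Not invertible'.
\text{Not invertible}

The MA(q) characteristic polynomial is P(z) = 1 + 1.185z.
Invertibility requires all roots to lie outside the unit circle, i.e. |z| > 1 for every root.
This is linear in z: 1 + (1.185) z = 0  =>  z = -1/(1.185) = -0.843882,  |z| = 0.843882.
Moduli of all roots: 0.8439.
All moduli strictly greater than 1? No.
Verdict: Not invertible.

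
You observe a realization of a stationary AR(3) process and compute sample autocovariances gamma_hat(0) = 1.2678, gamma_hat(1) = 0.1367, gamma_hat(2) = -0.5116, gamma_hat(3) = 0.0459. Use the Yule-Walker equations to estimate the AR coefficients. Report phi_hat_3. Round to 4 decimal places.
\hat\phi_{3} = 0.1760

The Yule-Walker equations for an AR(p) process read, in matrix form,
  Gamma_p phi = r_p,   with   (Gamma_p)_{ij} = gamma(|i - j|),
                       (r_p)_i = gamma(i),   i,j = 1..p.
Substitute the sample gammas (Toeplitz matrix and right-hand side of size 3):
  Gamma_p = [[1.2678, 0.1367, -0.5116], [0.1367, 1.2678, 0.1367], [-0.5116, 0.1367, 1.2678]]
  r_p     = [0.1367, -0.5116, 0.0459]
Written out (R1..R3):
  (R1) 1.2678 phi_1 + 0.1367 phi_2 - 0.5116 phi_3 = 0.1367
  (R2) 0.1367 phi_1 + 1.2678 phi_2 + 0.1367 phi_3 = -0.5116
  (R3) -0.5116 phi_1 + 0.1367 phi_2 + 1.2678 phi_3 = 0.0459
Gaussian elimination:
  R2 <- R2 - (0.1367/1.2678) R1 = R2 - (0.107825) R1:  1.25306 phi_2 + 0.191863 phi_3 = -0.52634
  R3 <- R3 - (-0.5116/1.2678) R1 = R3 - (-0.403534) R1:  0.191863 phi_2 + 1.061352 phi_3 = 0.101063
  R3 <- R3 - (0.191863/1.25306) R2 = R3 - (0.153116) R2:  1.031975 phi_3 = 0.181654
Back-substitution:
  phi_hat_3 = 0.181654 / 1.031975 = 0.176025
  phi_hat_2 = (-0.52634 - (0.191863)(0.176025)) / 1.25306 = -0.446996
  phi_hat_1 = (0.1367 - (0.1367)(-0.446996) - (-0.5116)(0.176025)) / 1.2678 = 0.227054
So phi_hat = [0.2271, -0.4470, 0.1760].
Therefore phi_hat_3 = 0.1760.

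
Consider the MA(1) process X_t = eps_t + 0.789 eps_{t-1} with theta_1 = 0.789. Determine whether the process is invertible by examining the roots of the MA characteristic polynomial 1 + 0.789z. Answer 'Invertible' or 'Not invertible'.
\text{Invertible}

The MA(q) characteristic polynomial is P(z) = 1 + 0.789z.
Invertibility requires all roots to lie outside the unit circle, i.e. |z| > 1 for every root.
This is linear in z: 1 + (0.789) z = 0  =>  z = -1/(0.789) = -1.267427,  |z| = 1.267427.
Moduli of all roots: 1.2674.
All moduli strictly greater than 1? Yes.
Verdict: Invertible.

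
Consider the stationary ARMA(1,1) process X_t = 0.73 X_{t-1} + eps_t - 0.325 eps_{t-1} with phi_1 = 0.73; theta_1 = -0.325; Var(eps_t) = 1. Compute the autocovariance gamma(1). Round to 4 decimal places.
\gamma(1) = 0.6613

Multiply the model equation by X_{t-k} and take expectations. With theta_0 = psi_0 = 1 and psi_j the MA(infinity) weights, this gives
  gamma(k) - sum_i phi_i gamma(k-i) = c_k,
  c_k = sigma^2 * sum_{j=k..q} theta_j psi_{j-k}   (c_k = 0 for k > q),
using gamma(-m) = gamma(m).
psi-weights needed (psi_j = theta_j + sum_i phi_i psi_{j-i}):
  psi_1 = theta_1 + phi_1 = -0.325 + (0.73) = 0.405
Right-hand sides:
  c_0 = sigma^2 (1 + theta_1 psi_1) = 1 * (1 + (-0.325)(0.405)) = 1 * 0.868375 = 0.868375
  c_1 = sigma^2 theta_1 = 1 * (-0.325) = -0.325
  c_2 = 0
Equations for k = 0 and k = 1 (AR order 1):
  gamma(0) = phi_1 gamma(1) + c_0
  gamma(1) = phi_1 gamma(0) + c_1
Substituting the second into the first: gamma(0) (1 - phi_1^2) = c_0 + phi_1 c_1, so
  gamma(0) = (c_0 + phi_1 c_1) / (1 - phi_1^2) = (0.868375 + (0.73)(-0.325)) / (1 - (0.73)^2) = 0.631125 / 0.4671 = 1.351156.
  gamma(1) = phi_1 gamma(0) + c_1 = (0.73)(1.351156) + (-0.325) = 0.661344.
Therefore gamma(1) = 0.6613 (to 4 decimal places).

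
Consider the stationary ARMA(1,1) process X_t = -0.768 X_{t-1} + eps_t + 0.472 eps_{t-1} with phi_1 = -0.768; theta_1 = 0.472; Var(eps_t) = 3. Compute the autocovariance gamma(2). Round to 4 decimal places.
\gamma(2) = 1.0600

Multiply the model equation by X_{t-k} and take expectations. With theta_0 = psi_0 = 1 and psi_j the MA(infinity) weights, this gives
  gamma(k) - sum_i phi_i gamma(k-i) = c_k,
  c_k = sigma^2 * sum_{j=k..q} theta_j psi_{j-k}   (c_k = 0 for k > q),
using gamma(-m) = gamma(m).
psi-weights needed (psi_j = theta_j + sum_i phi_i psi_{j-i}):
  psi_1 = theta_1 + phi_1 = 0.472 + (-0.768) = -0.296
Right-hand sides:
  c_0 = sigma^2 (1 + theta_1 psi_1) = 3 * (1 + (0.472)(-0.296)) = 3 * 0.860288 = 2.580864
  c_1 = sigma^2 theta_1 = 3 * (0.472) = 1.416
  c_2 = 0
Equations for k = 0 and k = 1 (AR order 1):
  gamma(0) = phi_1 gamma(1) + c_0
  gamma(1) = phi_1 gamma(0) + c_1
Substituting the second into the first: gamma(0) (1 - phi_1^2) = c_0 + phi_1 c_1, so
  gamma(0) = (c_0 + phi_1 c_1) / (1 - phi_1^2) = (2.580864 + (-0.768)(1.416)) / (1 - (-0.768)^2) = 1.493376 / 0.410176 = 3.640818.
  gamma(1) = phi_1 gamma(0) + c_1 = (-0.768)(3.640818) + (1.416) = -1.380148.
For k = 2 (> q): gamma(2) = phi_1 gamma(1) = (-0.768)(-1.380148) = 1.059954.
Therefore gamma(2) = 1.0600 (to 4 decimal places).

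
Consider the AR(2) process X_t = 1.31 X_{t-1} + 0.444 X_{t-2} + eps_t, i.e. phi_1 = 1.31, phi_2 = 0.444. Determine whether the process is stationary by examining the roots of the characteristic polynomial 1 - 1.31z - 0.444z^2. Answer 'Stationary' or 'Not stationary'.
\text{Not stationary}

The AR(p) characteristic polynomial is P(z) = 1 - 1.31z - 0.444z^2.
Stationarity requires all roots to lie outside the unit circle, i.e. |z| > 1 for every root.
Set 1 + (-1.31) z + (-0.444) z^2 = 0, i.e. a z^2 + b z + c = 0 with a = -0.444, b = -1.31, c = 1.
Discriminant D = b^2 - 4ac = (-1.31)^2 - 4*(-0.444)*1 = 1.7161 - (-1.776) = 3.4921.
D >= 0, so the roots are real: z = (-b +/- sqrt(D)) / (2a) = (1.31 +/- 1.868716) / (-0.888).
  z_1 = (1.31 + 1.868716) / (-0.888) = -3.5796,   |z_1| = 3.5796.
  z_2 = (1.31 - 1.868716) / (-0.888) = 0.6292,   |z_2| = 0.6292.
Moduli of all roots: 3.5796, 0.6292.
All moduli strictly greater than 1? No.
Verdict: Not stationary.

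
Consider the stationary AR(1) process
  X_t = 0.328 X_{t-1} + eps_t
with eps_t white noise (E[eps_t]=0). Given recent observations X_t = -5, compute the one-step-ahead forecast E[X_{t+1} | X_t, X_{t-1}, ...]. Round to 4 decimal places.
E[X_{t+1} \mid \mathcal F_t] = -1.6400

For an AR(p) model X_t = c + sum_i phi_i X_{t-i} + eps_t, the
one-step-ahead conditional mean is
  E[X_{t+1} | X_t, ...] = c + sum_i phi_i X_{t+1-i}.
Substitute known values:
  E[X_{t+1} | ...] = (0.328) * (-5)
                   = -1.6400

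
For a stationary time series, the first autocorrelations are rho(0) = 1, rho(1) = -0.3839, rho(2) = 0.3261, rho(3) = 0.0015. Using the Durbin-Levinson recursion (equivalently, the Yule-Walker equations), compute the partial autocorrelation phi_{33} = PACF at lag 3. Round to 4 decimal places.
\phi_{33} = 0.2219

The PACF at lag k is phi_{kk}, the last component of the solution
to the Yule-Walker system G_k phi = r_k where
  (G_k)_{ij} = rho(|i - j|), (r_k)_i = rho(i), i,j = 1..k.
Equivalently, Durbin-Levinson gives phi_{kk} iteratively:
  phi_{11} = rho(1)
  phi_{kk} = [rho(k) - sum_{j=1..k-1} phi_{k-1,j} rho(k-j)]
            / [1 - sum_{j=1..k-1} phi_{k-1,j} rho(j)],
  phi_{k,j} = phi_{k-1,j} - phi_{kk} phi_{k-1,k-j},  j = 1..k-1.
Step k = 1:
  phi_11 = rho(1) = -0.3839.
Step k = 2:
  phi_22 = [rho(2) - phi_11 rho(1)] / [1 - phi_11 rho(1)] = [0.3261 - (-0.3839)(-0.3839)] / [1 - (-0.3839)(-0.3839)]
         = 0.17872079 / 0.85262079 = 0.209613.
  Update: phi_21 = phi_11 - phi_22 phi_11 = -0.3839 - (0.209613)(-0.3839) = -0.303429.
Step k = 3:
  phi_33 = [rho(3) - phi_21 rho(2) - phi_22 rho(1)] / [1 - phi_21 rho(1) - phi_22 rho(2)]
    numerator   = 0.0015 - (-0.303429)(0.3261) - (0.209613)(-0.3839) = 0.18091893
    denominator = 1 - (-0.303429)(-0.3839) - (0.209613)(0.3261) = 0.81515851
  phi_33 = 0.18091893 / 0.81515851 = 0.2219.
Therefore phi_{33} = 0.2219.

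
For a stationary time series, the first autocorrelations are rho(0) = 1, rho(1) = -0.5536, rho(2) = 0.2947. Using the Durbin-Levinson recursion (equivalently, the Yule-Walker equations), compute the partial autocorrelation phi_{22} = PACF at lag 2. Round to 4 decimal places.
\phi_{22} = -0.0170

The PACF at lag k is phi_{kk}, the last component of the solution
to the Yule-Walker system G_k phi = r_k where
  (G_k)_{ij} = rho(|i - j|), (r_k)_i = rho(i), i,j = 1..k.
Equivalently, Durbin-Levinson gives phi_{kk} iteratively:
  phi_{11} = rho(1)
  phi_{kk} = [rho(k) - sum_{j=1..k-1} phi_{k-1,j} rho(k-j)]
            / [1 - sum_{j=1..k-1} phi_{k-1,j} rho(j)],
  phi_{k,j} = phi_{k-1,j} - phi_{kk} phi_{k-1,k-j},  j = 1..k-1.
Step k = 1:
  phi_11 = rho(1) = -0.5536.
Step k = 2:
  phi_22 = [rho(2) - phi_11 rho(1)] / [1 - phi_11 rho(1)] = [0.2947 - (-0.5536)(-0.5536)] / [1 - (-0.5536)(-0.5536)]
         = -0.01177296 / 0.69352704 = -0.017.
Therefore phi_{22} = -0.0170.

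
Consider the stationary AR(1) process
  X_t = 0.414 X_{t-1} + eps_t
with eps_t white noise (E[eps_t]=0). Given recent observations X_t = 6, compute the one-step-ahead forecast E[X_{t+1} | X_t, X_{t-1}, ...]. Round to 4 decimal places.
E[X_{t+1} \mid \mathcal F_t] = 2.4840

For an AR(p) model X_t = c + sum_i phi_i X_{t-i} + eps_t, the
one-step-ahead conditional mean is
  E[X_{t+1} | X_t, ...] = c + sum_i phi_i X_{t+1-i}.
Substitute known values:
  E[X_{t+1} | ...] = (0.414) * (6)
                   = 2.4840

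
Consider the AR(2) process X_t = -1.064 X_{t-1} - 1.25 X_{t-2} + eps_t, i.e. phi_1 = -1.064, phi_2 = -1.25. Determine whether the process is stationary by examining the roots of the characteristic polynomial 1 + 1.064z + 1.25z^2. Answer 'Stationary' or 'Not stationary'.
\text{Not stationary}

The AR(p) characteristic polynomial is P(z) = 1 + 1.064z + 1.25z^2.
Stationarity requires all roots to lie outside the unit circle, i.e. |z| > 1 for every root.
Set 1 + (1.064) z + (1.25) z^2 = 0, i.e. a z^2 + b z + c = 0 with a = 1.25, b = 1.064, c = 1.
Discriminant D = b^2 - 4ac = (1.064)^2 - 4*(1.25)*1 = 1.132096 - (5) = -3.867904.
D < 0, so the roots are the complex-conjugate pair z = (-b +/- i sqrt(-D)) / (2a) = -0.4256 +/- 0.7867i.
For a conjugate pair |z|^2 = z * conj(z) = (product of roots) = c/a = 1/(1.25) = 0.8, so |z| = sqrt(0.8) = 0.8944 for both roots.
Moduli of all roots: 0.8944, 0.8944.
All moduli strictly greater than 1? No.
Verdict: Not stationary.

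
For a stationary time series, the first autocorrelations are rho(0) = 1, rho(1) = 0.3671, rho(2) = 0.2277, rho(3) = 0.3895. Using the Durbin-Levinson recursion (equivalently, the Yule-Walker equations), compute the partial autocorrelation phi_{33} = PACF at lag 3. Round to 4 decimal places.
\phi_{33} = 0.3221

The PACF at lag k is phi_{kk}, the last component of the solution
to the Yule-Walker system G_k phi = r_k where
  (G_k)_{ij} = rho(|i - j|), (r_k)_i = rho(i), i,j = 1..k.
Equivalently, Durbin-Levinson gives phi_{kk} iteratively:
  phi_{11} = rho(1)
  phi_{kk} = [rho(k) - sum_{j=1..k-1} phi_{k-1,j} rho(k-j)]
            / [1 - sum_{j=1..k-1} phi_{k-1,j} rho(j)],
  phi_{k,j} = phi_{k-1,j} - phi_{kk} phi_{k-1,k-j},  j = 1..k-1.
Step k = 1:
  phi_11 = rho(1) = 0.3671.
Step k = 2:
  phi_22 = [rho(2) - phi_11 rho(1)] / [1 - phi_11 rho(1)] = [0.2277 - (0.3671)(0.3671)] / [1 - (0.3671)(0.3671)]
         = 0.09293759 / 0.86523759 = 0.107413.
  Update: phi_21 = phi_11 - phi_22 phi_11 = 0.3671 - (0.107413)(0.3671) = 0.327669.
Step k = 3:
  phi_33 = [rho(3) - phi_21 rho(2) - phi_22 rho(1)] / [1 - phi_21 rho(1) - phi_22 rho(2)]
    numerator   = 0.3895 - (0.327669)(0.2277) - (0.107413)(0.3671) = 0.27545858
    denominator = 1 - (0.327669)(0.3671) - (0.107413)(0.2277) = 0.8552549
  phi_33 = 0.27545858 / 0.8552549 = 0.3221.
Therefore phi_{33} = 0.3221.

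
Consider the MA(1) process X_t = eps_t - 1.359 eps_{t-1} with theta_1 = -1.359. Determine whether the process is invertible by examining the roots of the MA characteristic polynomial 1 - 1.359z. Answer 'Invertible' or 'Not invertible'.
\text{Not invertible}

The MA(q) characteristic polynomial is P(z) = 1 - 1.359z.
Invertibility requires all roots to lie outside the unit circle, i.e. |z| > 1 for every root.
This is linear in z: 1 + (-1.359) z = 0  =>  z = -1/(-1.359) = 0.735835,  |z| = 0.735835.
Moduli of all roots: 0.7358.
All moduli strictly greater than 1? No.
Verdict: Not invertible.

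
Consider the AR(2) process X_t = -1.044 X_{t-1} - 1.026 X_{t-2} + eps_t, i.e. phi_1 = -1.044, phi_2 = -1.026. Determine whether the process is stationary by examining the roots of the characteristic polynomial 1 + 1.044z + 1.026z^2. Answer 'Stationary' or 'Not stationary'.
\text{Not stationary}

The AR(p) characteristic polynomial is P(z) = 1 + 1.044z + 1.026z^2.
Stationarity requires all roots to lie outside the unit circle, i.e. |z| > 1 for every root.
Set 1 + (1.044) z + (1.026) z^2 = 0, i.e. a z^2 + b z + c = 0 with a = 1.026, b = 1.044, c = 1.
Discriminant D = b^2 - 4ac = (1.044)^2 - 4*(1.026)*1 = 1.089936 - (4.104) = -3.014064.
D < 0, so the roots are the complex-conjugate pair z = (-b +/- i sqrt(-D)) / (2a) = -0.5088 +/- 0.8461i.
For a conjugate pair |z|^2 = z * conj(z) = (product of roots) = c/a = 1/(1.026) = 0.974659, so |z| = sqrt(0.974659) = 0.9872 for both roots.
Moduli of all roots: 0.9872, 0.9872.
All moduli strictly greater than 1? No.
Verdict: Not stationary.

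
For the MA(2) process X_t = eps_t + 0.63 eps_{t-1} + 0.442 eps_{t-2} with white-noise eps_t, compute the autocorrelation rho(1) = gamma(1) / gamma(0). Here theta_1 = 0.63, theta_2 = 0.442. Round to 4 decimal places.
\rho(1) = 0.5705

For an MA(q) process with theta_0 = 1, the autocovariance is
  gamma(k) = sigma^2 * sum_{i=0..q-k} theta_i * theta_{i+k},
and rho(k) = gamma(k) / gamma(0). Sigma^2 cancels.
  numerator   = (1)*(0.63) + (0.63)*(0.442) = 0.90846.
  denominator = (1)^2 + (0.63)^2 + (0.442)^2 = 1.592264.
  rho(1) = 0.90846 / 1.592264 = 0.5705.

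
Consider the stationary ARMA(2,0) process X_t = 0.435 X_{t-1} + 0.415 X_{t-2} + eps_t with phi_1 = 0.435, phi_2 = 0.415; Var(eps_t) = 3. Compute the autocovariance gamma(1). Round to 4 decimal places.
\gamma(1) = 6.0279

Multiply the model equation by X_{t-k} and take expectations. With theta_0 = psi_0 = 1 and psi_j the MA(infinity) weights, this gives
  gamma(k) - sum_i phi_i gamma(k-i) = c_k,
  c_k = sigma^2 * sum_{j=k..q} theta_j psi_{j-k}   (c_k = 0 for k > q),
using gamma(-m) = gamma(m).
Pure AR (q = 0): c_0 = sigma^2 = 3, c_k = 0 for k >= 1.
Equations for k = 0, 1, 2 (AR order 2, c_2 = 0):
  (E0) gamma(0) = phi_1 gamma(1) + phi_2 gamma(2) + c_0
  (E1) gamma(1) = phi_1 gamma(0) + phi_2 gamma(1) + c_1
  (E2) gamma(2) = phi_1 gamma(1) + phi_2 gamma(0)
From (E1): gamma(1) = A gamma(0) + B with
  A = phi_1 / (1 - phi_2) = 0.435 / 0.585 = 0.74359,   B = c_1 / (1 - phi_2) = 0 / 0.585 = 0.
Insert (E2) into (E0): gamma(0) (1 - phi_2^2) = phi_1 (1 + phi_2) gamma(1) + c_0.
  phi_1 (1 + phi_2) = (0.435)(1.415) = 0.615525,   1 - phi_2^2 = 0.827775.
Replace gamma(1) by A gamma(0) + B and collect gamma(0):
  gamma(0) [0.827775 - (0.615525)(0.74359)] = c_0 = 3
  gamma(0) * 0.370077 = 3
  gamma(0) = 3 / 0.370077 = 8.106423.
  gamma(1) = A gamma(0) = (0.74359)(8.106423) = 6.027853.
Therefore gamma(1) = 6.0279 (to 4 decimal places).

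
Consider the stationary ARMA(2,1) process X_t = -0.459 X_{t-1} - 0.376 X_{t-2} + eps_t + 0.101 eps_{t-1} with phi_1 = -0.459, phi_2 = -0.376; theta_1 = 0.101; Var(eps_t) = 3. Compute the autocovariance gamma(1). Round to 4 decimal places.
\gamma(1) = -1.0162

Multiply the model equation by X_{t-k} and take expectations. With theta_0 = psi_0 = 1 and psi_j the MA(infinity) weights, this gives
  gamma(k) - sum_i phi_i gamma(k-i) = c_k,
  c_k = sigma^2 * sum_{j=k..q} theta_j psi_{j-k}   (c_k = 0 for k > q),
using gamma(-m) = gamma(m).
psi-weights needed (psi_j = theta_j + sum_i phi_i psi_{j-i}):
  psi_1 = theta_1 + phi_1 = 0.101 + (-0.459) = -0.358
Right-hand sides:
  c_0 = sigma^2 (1 + theta_1 psi_1) = 3 * (1 + (0.101)(-0.358)) = 3 * 0.963842 = 2.891526
  c_1 = sigma^2 theta_1 = 3 * (0.101) = 0.303
  c_2 = 0
Equations for k = 0, 1, 2 (AR order 2, c_2 = 0):
  (E0) gamma(0) = phi_1 gamma(1) + phi_2 gamma(2) + c_0
  (E1) gamma(1) = phi_1 gamma(0) + phi_2 gamma(1) + c_1
  (E2) gamma(2) = phi_1 gamma(1) + phi_2 gamma(0)
From (E1): gamma(1) = A gamma(0) + B with
  A = phi_1 / (1 - phi_2) = -0.459 / 1.376 = -0.333576,   B = c_1 / (1 - phi_2) = 0.303 / 1.376 = 0.220203.
Insert (E2) into (E0): gamma(0) (1 - phi_2^2) = phi_1 (1 + phi_2) gamma(1) + c_0.
  phi_1 (1 + phi_2) = (-0.459)(0.624) = -0.286416,   1 - phi_2^2 = 0.858624.
Replace gamma(1) by A gamma(0) + B and collect gamma(0):
  gamma(0) [0.858624 - (-0.286416)(-0.333576)] = (-0.286416)(0.220203) + 2.891526
  gamma(0) * 0.763083 = 2.828456
  gamma(0) = 2.828456 / 0.763083 = 3.706619.
  gamma(1) = A gamma(0) + B = (-0.333576)(3.706619) + (0.220203) = -1.016234.
Therefore gamma(1) = -1.0162 (to 4 decimal places).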